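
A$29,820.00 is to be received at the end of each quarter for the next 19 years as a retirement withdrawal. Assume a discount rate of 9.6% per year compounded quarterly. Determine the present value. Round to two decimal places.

A$1,037,619.94

This is an ordinary annuity: 76 payments of A$29,820.00 at the end of each quarter.
Periodic rate r = 0.096/4 per quarter; n is counted in quarters.
PV = PMT × [(1 − (1+r)^−n)/r] = 29,820 × [1 − (1+r)^−76] / r = A$1,037,619.94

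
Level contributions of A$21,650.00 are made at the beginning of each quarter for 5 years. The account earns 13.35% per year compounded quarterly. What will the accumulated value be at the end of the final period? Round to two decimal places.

A$622,229.43

This is an annuity due: 20 deposits of A$21,650.00 at the beginning of each quarter.
Periodic rate r = 0.1335/4 per quarter; n is counted in quarters.
FV = PMT × [((1+r)^n − 1)/r] × (1+r) = 21,650 × [(1+r)^20 − 1] / r × (1+r) = A$622,229.43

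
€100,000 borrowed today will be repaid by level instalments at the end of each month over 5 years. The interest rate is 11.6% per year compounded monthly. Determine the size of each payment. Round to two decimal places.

€2,204.28

Level ordinary annuity; solve PV = PMT × [(1 − (1+r)^−n)/r] for PMT.
Periodic rate r = 0.116/12 per month; n is counted in months.
With n = 60: PMT = 100,000 / ([(1 − (1+r)^−n)/r]) = €2,204.28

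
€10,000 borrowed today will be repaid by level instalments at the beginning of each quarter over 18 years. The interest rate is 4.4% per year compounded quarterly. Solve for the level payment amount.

Level annuity due; solve PV = PMT × [(1 − (1+r)^−n)/r] × (1+r) for PMT.
Periodic rate r = 0.044/4 per quarter; n is counted in quarters.
With n = 72: PMT = 10,000 / ([(1 − (1+r)^−n)/r] × (1+r)) = €199.60

€199.60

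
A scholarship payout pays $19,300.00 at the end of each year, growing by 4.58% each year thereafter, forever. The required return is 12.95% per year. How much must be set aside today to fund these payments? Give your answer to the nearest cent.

$230,585.42

Periodic rate r = 0.1295 per year.
Growing perpetuity (Gordon): PV = PMT₁ / (r − g) = 19,300 / (r − 0.0458) = $230,585.42.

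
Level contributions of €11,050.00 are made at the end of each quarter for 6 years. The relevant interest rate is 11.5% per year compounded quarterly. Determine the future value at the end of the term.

€374,510.64

This is an ordinary annuity: 24 deposits of €11,050.00 at the end of each quarter.
Periodic rate r = 0.115/4 per quarter; n is counted in quarters.
FV = PMT × [((1+r)^n − 1)/r] = 11,050 × [(1+r)^24 − 1] / r = €374,510.64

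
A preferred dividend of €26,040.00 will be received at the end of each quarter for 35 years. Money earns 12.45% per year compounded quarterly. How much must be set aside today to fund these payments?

This is an ordinary annuity: 140 payments of €26,040.00 at the end of each quarter.
Periodic rate r = 0.1245/4 per quarter; n is counted in quarters.
PV = PMT × [(1 − (1+r)^−n)/r] = 26,040 × [1 − (1+r)^−140] / r = €825,172.77

€825,172.77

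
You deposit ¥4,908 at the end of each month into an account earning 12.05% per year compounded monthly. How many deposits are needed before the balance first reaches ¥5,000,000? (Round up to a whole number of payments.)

243 payments

Periodic rate r = 0.1205/12 per month; n is counted in months.
Ordinary annuity FV: 5,000,000 = 4,908 × [((1+r)^n − 1)/r].
(1+r)^n = 1 + 5,000,000 × r / 4,908, so n = ln(1 + 5,000,000·r/4,908) / ln(1+r) = 242.06.
Round up to a whole number of payments: n = 243.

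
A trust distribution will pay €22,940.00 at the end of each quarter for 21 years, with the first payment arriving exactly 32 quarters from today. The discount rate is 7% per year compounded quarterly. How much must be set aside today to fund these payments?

€587,298.36

Ordinary annuity of 84 payments, first payment at period 32.
Periodic rate r = 0.07/4 per quarter; n is counted in quarters.
The ordinary-annuity PV formula values the stream one period before the first payment (period 31); discount that back 31 periods:
PV₀ = 22,940 × [1 − (1+r)^−84] / r × (1+r)^−31 = €587,298.36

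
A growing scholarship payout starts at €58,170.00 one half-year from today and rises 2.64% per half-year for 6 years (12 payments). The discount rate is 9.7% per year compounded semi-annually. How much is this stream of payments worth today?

Periodic rate r = 0.097/2 per half-year; n is counted in half-years.
Growing ordinary annuity: PV = PMT₁ × [1 − ((1+g)/(1+r))^n] / (r − g) = 58,170 × [1 − ((1+0.0264)/(1+r))^12] / (r − 0.0264) = €593,746.02.

€593,746.02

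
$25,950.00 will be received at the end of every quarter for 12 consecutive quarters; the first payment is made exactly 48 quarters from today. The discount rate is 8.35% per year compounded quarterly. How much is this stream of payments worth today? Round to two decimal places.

$103,368.96

Ordinary annuity of 12 payments, first payment at period 48.
Periodic rate r = 0.0835/4 per quarter; n is counted in quarters.
The ordinary-annuity PV formula values the stream one period before the first payment (period 47); discount that back 47 periods:
PV₀ = 25,950 × [1 − (1+r)^−12] / r × (1+r)^−47 = $103,368.96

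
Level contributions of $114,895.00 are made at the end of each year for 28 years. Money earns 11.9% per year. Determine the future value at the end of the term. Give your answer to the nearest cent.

This is an ordinary annuity: 28 deposits of $114,895.00 at the end of each year.
Periodic rate r = 0.119 per year.
FV = PMT × [((1+r)^n − 1)/r] = 114,895 × [(1+r)^28 − 1] / r = $21,524,865.31

$21,524,865.31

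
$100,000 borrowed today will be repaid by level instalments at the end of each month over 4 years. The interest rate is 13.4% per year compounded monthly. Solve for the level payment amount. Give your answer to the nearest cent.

$2,702.65

Level ordinary annuity; solve PV = PMT × [(1 − (1+r)^−n)/r] for PMT.
Periodic rate r = 0.134/12 per month; n is counted in months.
With n = 48: PMT = 100,000 / ([(1 − (1+r)^−n)/r]) = $2,702.65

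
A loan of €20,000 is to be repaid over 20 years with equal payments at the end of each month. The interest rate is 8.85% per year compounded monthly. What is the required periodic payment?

Level ordinary annuity; solve PV = PMT × [(1 − (1+r)^−n)/r] for PMT.
Periodic rate r = 0.0885/12 per month; n is counted in months.
With n = 240: PMT = 20,000 / ([(1 − (1+r)^−n)/r]) = €178.02

€178.02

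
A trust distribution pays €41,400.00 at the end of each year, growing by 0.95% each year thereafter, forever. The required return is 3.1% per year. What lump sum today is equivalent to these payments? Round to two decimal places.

€1,925,581.40

Periodic rate r = 0.031 per year.
Growing perpetuity (Gordon): PV = PMT₁ / (r − g) = 41,400 / (r − 0.0095) = €1,925,581.40.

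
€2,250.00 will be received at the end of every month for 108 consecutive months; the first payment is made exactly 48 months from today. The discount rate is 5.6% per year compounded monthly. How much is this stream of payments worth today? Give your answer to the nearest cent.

Ordinary annuity of 108 payments, first payment at period 48.
Periodic rate r = 0.056/12 per month; n is counted in months.
The ordinary-annuity PV formula values the stream one period before the first payment (period 47); discount that back 47 periods:
PV₀ = 2,250 × [1 − (1+r)^−108] / r × (1+r)^−47 = €153,087.31

€153,087.31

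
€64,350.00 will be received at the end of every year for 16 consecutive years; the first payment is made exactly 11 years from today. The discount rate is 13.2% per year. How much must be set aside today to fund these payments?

Ordinary annuity of 16 payments, first payment at period 11.
Periodic rate r = 0.132 per year.
The ordinary-annuity PV formula values the stream one period before the first payment (period 10); discount that back 10 periods:
PV₀ = 64,350 × [1 − (1+r)^−16] / r × (1+r)^−10 = €121,687.18

€121,687.18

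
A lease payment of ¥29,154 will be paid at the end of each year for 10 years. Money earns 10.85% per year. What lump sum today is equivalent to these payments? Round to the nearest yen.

¥172,780

This is an ordinary annuity: 10 payments of ¥29,154 at the end of each year.
Periodic rate r = 0.1085 per year.
PV = PMT × [(1 − (1+r)^−n)/r] = 29,154 × [1 − (1+r)^−10] / r = ¥172,780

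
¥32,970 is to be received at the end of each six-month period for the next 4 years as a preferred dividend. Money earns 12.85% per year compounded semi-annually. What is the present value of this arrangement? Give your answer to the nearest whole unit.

This is an ordinary annuity: 8 payments of ¥32,970 at the end of each six-month period.
Periodic rate r = 0.1285/2 per half-year; n is counted in half-years.
PV = PMT × [(1 − (1+r)^−n)/r] = 32,970 × [1 − (1+r)^−8] / r = ¥201,337

¥201,337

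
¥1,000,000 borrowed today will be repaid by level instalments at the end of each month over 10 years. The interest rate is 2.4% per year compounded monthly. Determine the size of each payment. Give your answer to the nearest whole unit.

Level ordinary annuity; solve PV = PMT × [(1 − (1+r)^−n)/r] for PMT.
Periodic rate r = 0.024/12 per month; n is counted in months.
With n = 120: PMT = 1,000,000 / ([(1 − (1+r)^−n)/r]) = ¥9,382

¥9,382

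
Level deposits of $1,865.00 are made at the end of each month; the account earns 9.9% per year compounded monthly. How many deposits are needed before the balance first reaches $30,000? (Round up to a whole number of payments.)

16 payments

Periodic rate r = 0.099/12 per month; n is counted in months.
Ordinary annuity FV: 30,000 = 1,865 × [((1+r)^n − 1)/r].
(1+r)^n = 1 + 30,000 × r / 1,865, so n = ln(1 + 30,000·r/1,865) / ln(1+r) = 15.17.
Round up to a whole number of payments: n = 16.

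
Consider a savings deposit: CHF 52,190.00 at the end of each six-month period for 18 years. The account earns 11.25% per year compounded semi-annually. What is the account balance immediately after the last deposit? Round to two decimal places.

CHF 5,725,932.09

This is an ordinary annuity: 36 deposits of CHF 52,190.00 at the end of each six-month period.
Periodic rate r = 0.1125/2 per half-year; n is counted in half-years.
FV = PMT × [((1+r)^n − 1)/r] = 52,190 × [(1+r)^36 − 1] / r = CHF 5,725,932.09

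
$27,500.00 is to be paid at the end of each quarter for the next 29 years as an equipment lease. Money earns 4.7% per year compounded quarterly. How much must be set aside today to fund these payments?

$1,736,752.03

This is an ordinary annuity: 116 payments of $27,500.00 at the end of each quarter.
Periodic rate r = 0.047/4 per quarter; n is counted in quarters.
PV = PMT × [(1 − (1+r)^−n)/r] = 27,500 × [1 − (1+r)^−116] / r = $1,736,752.03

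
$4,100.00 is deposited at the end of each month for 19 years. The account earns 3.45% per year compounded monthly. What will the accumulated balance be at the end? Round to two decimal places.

This is an ordinary annuity: 228 deposits of $4,100.00 at the end of each month.
Periodic rate r = 0.0345/12 per month; n is counted in months.
FV = PMT × [((1+r)^n − 1)/r] = 4,100 × [(1+r)^228 − 1] / r = $1,318,124.64

$1,318,124.64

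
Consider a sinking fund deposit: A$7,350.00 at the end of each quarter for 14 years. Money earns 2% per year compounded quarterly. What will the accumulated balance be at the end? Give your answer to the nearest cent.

This is an ordinary annuity: 56 deposits of A$7,350.00 at the end of each quarter.
Periodic rate r = 0.02/4 per quarter; n is counted in quarters.
FV = PMT × [((1+r)^n − 1)/r] = 7,350 × [(1+r)^56 − 1] / r = A$473,644.32

A$473,644.32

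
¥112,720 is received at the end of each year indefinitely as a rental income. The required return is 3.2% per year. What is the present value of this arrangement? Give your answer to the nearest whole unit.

Periodic rate r = 0.032 per year.
Level perpetuity: PV = PMT / r = 112,720 / (0.032) = ¥3,522,500.

¥3,522,500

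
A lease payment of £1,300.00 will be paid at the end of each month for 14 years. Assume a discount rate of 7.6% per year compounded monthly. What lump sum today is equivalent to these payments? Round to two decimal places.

£134,194.39

This is an ordinary annuity: 168 payments of £1,300.00 at the end of each month.
Periodic rate r = 0.076/12 per month; n is counted in months.
PV = PMT × [(1 − (1+r)^−n)/r] = 1,300 × [1 − (1+r)^−168] / r = £134,194.39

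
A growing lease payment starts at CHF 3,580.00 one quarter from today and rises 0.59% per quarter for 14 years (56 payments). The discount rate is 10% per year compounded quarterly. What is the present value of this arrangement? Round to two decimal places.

CHF 122,063.96

Periodic rate r = 0.1/4 per quarter; n is counted in quarters.
Growing ordinary annuity: PV = PMT₁ × [1 − ((1+g)/(1+r))^n] / (r − g) = 3,580 × [1 − ((1+0.0059)/(1+r))^56] / (r − 0.0059) = CHF 122,063.96.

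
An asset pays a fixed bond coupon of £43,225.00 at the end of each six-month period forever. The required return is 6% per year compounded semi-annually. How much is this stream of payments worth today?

£1,440,833.33

Periodic rate r = 0.06/2 per half-year.
Level perpetuity: PV = PMT / r = 43,225 / (0.06/2) = £1,440,833.33.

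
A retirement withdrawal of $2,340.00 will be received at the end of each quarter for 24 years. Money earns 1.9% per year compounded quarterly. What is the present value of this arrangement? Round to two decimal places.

This is an ordinary annuity: 96 payments of $2,340.00 at the end of each quarter.
Periodic rate r = 0.019/4 per quarter; n is counted in quarters.
PV = PMT × [(1 − (1+r)^−n)/r] = 2,340 × [1 − (1+r)^−96] / r = $180,057.60

$180,057.60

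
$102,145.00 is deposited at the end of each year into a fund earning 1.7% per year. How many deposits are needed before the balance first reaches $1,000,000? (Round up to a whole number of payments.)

Periodic rate r = 0.017 per year.
Ordinary annuity FV: 1,000,000 = 102,145 × [((1+r)^n − 1)/r].
(1+r)^n = 1 + 1,000,000 × r / 102,145, so n = ln(1 + 1,000,000·r/102,145) / ln(1+r) = 9.13.
Round up to a whole number of payments: n = 10.

10 payments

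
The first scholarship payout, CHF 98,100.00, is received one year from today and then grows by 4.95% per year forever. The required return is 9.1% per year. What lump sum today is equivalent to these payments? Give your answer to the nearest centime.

CHF 2,363,855.42

Periodic rate r = 0.091 per year.
Growing perpetuity (Gordon): PV = PMT₁ / (r − g) = 98,100 / (r − 0.0495) = CHF 2,363,855.42.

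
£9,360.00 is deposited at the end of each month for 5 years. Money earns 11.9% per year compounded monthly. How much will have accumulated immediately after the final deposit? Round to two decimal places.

£762,383.80

This is an ordinary annuity: 60 deposits of £9,360.00 at the end of each month.
Periodic rate r = 0.119/12 per month; n is counted in months.
FV = PMT × [((1+r)^n − 1)/r] = 9,360 × [(1+r)^60 − 1] / r = £762,383.80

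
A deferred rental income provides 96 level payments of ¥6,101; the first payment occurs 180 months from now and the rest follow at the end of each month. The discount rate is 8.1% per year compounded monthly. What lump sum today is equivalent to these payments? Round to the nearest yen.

¥128,979

Ordinary annuity of 96 payments, first payment at period 180.
Periodic rate r = 0.081/12 per month; n is counted in months.
The ordinary-annuity PV formula values the stream one period before the first payment (period 179); discount that back 179 periods:
PV₀ = 6,101 × [1 − (1+r)^−96] / r × (1+r)^−179 = ¥128,979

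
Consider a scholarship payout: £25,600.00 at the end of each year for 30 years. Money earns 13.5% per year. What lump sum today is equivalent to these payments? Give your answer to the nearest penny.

This is an ordinary annuity: 30 payments of £25,600.00 at the end of each year.
Periodic rate r = 0.135 per year.
PV = PMT × [(1 − (1+r)^−n)/r] = 25,600 × [1 − (1+r)^−30] / r = £185,383.14

£185,383.14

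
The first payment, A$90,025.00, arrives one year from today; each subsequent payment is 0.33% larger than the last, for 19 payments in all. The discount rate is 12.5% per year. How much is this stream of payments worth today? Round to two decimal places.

Periodic rate r = 0.125 per year.
Growing ordinary annuity: PV = PMT₁ × [1 − ((1+g)/(1+r))^n] / (r − g) = 90,025 × [1 − ((1+0.0033)/(1+r))^19] / (r − 0.0033) = A$655,713.22.

A$655,713.22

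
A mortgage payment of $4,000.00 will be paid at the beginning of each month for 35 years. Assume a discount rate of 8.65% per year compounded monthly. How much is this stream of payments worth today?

$531,545.86

This is an annuity due: 420 payments of $4,000.00 at the beginning of each month.
Periodic rate r = 0.0865/12 per month; n is counted in months.
PV = PMT × [(1 − (1+r)^−n)/r] × (1+r) = 4,000 × [1 − (1+r)^−420] / r × (1+r) = $531,545.86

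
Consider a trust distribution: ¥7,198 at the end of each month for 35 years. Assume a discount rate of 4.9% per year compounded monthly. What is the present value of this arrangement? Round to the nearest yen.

¥1,444,430

This is an ordinary annuity: 420 payments of ¥7,198 at the end of each month.
Periodic rate r = 0.049/12 per month; n is counted in months.
PV = PMT × [(1 − (1+r)^−n)/r] = 7,198 × [1 − (1+r)^−420] / r = ¥1,444,430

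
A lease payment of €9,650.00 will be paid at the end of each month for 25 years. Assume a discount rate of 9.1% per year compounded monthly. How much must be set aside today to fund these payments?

€1,140,588.03

This is an ordinary annuity: 300 payments of €9,650.00 at the end of each month.
Periodic rate r = 0.091/12 per month; n is counted in months.
PV = PMT × [(1 − (1+r)^−n)/r] = 9,650 × [1 − (1+r)^−300] / r = €1,140,588.03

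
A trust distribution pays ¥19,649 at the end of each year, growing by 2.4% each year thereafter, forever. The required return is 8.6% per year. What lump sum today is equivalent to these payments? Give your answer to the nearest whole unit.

¥316,919

Periodic rate r = 0.086 per year.
Growing perpetuity (Gordon): PV = PMT₁ / (r − g) = 19,649 / (r − 0.024) = ¥316,919.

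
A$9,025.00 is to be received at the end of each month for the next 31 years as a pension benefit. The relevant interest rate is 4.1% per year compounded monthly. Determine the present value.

This is an ordinary annuity: 372 payments of A$9,025.00 at the end of each month.
Periodic rate r = 0.041/12 per month; n is counted in months.
PV = PMT × [(1 − (1+r)^−n)/r] = 9,025 × [1 − (1+r)^−372] / r = A$1,898,791.24

A$1,898,791.24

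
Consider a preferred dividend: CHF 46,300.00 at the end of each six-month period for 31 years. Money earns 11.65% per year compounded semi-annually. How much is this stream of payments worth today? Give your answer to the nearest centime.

CHF 771,091.68

This is an ordinary annuity: 62 payments of CHF 46,300.00 at the end of each six-month period.
Periodic rate r = 0.1165/2 per half-year; n is counted in half-years.
PV = PMT × [(1 − (1+r)^−n)/r] = 46,300 × [1 − (1+r)^−62] / r = CHF 771,091.68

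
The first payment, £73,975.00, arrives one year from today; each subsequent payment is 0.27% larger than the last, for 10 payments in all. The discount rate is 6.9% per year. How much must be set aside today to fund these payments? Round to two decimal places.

£527,589.42

Periodic rate r = 0.069 per year.
Growing ordinary annuity: PV = PMT₁ × [1 − ((1+g)/(1+r))^n] / (r − g) = 73,975 × [1 − ((1+0.0027)/(1+r))^10] / (r − 0.0027) = £527,589.42.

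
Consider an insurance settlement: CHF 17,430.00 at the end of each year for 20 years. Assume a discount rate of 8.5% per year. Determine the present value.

CHF 164,945.96

This is an ordinary annuity: 20 payments of CHF 17,430.00 at the end of each year.
Periodic rate r = 0.085 per year.
PV = PMT × [(1 − (1+r)^−n)/r] = 17,430 × [1 − (1+r)^−20] / r = CHF 164,945.96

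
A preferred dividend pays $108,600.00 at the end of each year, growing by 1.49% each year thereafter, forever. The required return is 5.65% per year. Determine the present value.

$2,610,576.92

Periodic rate r = 0.0565 per year.
Growing perpetuity (Gordon): PV = PMT₁ / (r − g) = 108,600 / (r − 0.0149) = $2,610,576.92.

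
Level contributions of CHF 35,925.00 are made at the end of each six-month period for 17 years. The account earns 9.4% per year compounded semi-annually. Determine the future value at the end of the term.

This is an ordinary annuity: 34 deposits of CHF 35,925.00 at the end of each six-month period.
Periodic rate r = 0.094/2 per half-year; n is counted in half-years.
FV = PMT × [((1+r)^n − 1)/r] = 35,925 × [(1+r)^34 − 1] / r = CHF 2,878,864.16

CHF 2,878,864.16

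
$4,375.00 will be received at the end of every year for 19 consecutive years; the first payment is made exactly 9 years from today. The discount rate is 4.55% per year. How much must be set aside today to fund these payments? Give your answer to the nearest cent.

$38,434.41

Ordinary annuity of 19 payments, first payment at period 9.
Periodic rate r = 0.0455 per year.
The ordinary-annuity PV formula values the stream one period before the first payment (period 8); discount that back 8 periods:
PV₀ = 4,375 × [1 − (1+r)^−19] / r × (1+r)^−8 = $38,434.41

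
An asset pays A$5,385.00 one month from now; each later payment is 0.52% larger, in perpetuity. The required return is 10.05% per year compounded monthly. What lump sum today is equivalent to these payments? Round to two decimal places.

A$1,696,062.99

Periodic rate r = 0.1005/12 per month.
Growing perpetuity (Gordon): PV = PMT₁ / (r − g) = 5,385 / (r − 0.0052) = A$1,696,062.99.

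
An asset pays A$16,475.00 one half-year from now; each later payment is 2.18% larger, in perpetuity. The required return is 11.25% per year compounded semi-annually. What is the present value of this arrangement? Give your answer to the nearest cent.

Periodic rate r = 0.1125/2 per half-year.
Growing perpetuity (Gordon): PV = PMT₁ / (r − g) = 16,475 / (r − 0.0218) = A$478,229.32.

A$478,229.32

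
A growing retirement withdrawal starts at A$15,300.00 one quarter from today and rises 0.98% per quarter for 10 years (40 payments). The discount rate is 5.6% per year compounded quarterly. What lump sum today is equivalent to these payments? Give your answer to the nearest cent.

Periodic rate r = 0.056/4 per quarter; n is counted in quarters.
Growing ordinary annuity: PV = PMT₁ × [1 − ((1+g)/(1+r))^n] / (r − g) = 15,300 × [1 − ((1+0.0098)/(1+r))^40] / (r − 0.0098) = A$557,264.47.

A$557,264.47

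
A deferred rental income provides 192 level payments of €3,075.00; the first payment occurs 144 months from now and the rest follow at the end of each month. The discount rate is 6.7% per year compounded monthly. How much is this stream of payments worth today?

Ordinary annuity of 192 payments, first payment at period 144.
Periodic rate r = 0.067/12 per month; n is counted in months.
The ordinary-annuity PV formula values the stream one period before the first payment (period 143); discount that back 143 periods:
PV₀ = 3,075 × [1 − (1+r)^−192] / r × (1+r)^−143 = €163,119.18

€163,119.18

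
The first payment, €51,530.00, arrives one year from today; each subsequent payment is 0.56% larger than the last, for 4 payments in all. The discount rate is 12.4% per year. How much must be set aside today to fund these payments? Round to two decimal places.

Periodic rate r = 0.124 per year.
Growing ordinary annuity: PV = PMT₁ × [1 − ((1+g)/(1+r))^n] / (r − g) = 51,530 × [1 − ((1+0.0056)/(1+r))^4] / (r − 0.0056) = €156,386.54.

€156,386.54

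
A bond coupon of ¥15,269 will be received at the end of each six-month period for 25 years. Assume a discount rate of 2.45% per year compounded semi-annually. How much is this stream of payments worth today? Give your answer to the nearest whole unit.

¥568,362

This is an ordinary annuity: 50 payments of ¥15,269 at the end of each six-month period.
Periodic rate r = 0.0245/2 per half-year; n is counted in half-years.
PV = PMT × [(1 − (1+r)^−n)/r] = 15,269 × [1 − (1+r)^−50] / r = ¥568,362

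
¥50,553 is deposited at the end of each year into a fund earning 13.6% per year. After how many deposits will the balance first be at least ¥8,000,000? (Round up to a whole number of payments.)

Periodic rate r = 0.136 per year.
Ordinary annuity FV: 8,000,000 = 50,553 × [((1+r)^n − 1)/r].
(1+r)^n = 1 + 8,000,000 × r / 50,553, so n = ln(1 + 8,000,000·r/50,553) / ln(1+r) = 24.42.
Round up to a whole number of payments: n = 25.

25 payments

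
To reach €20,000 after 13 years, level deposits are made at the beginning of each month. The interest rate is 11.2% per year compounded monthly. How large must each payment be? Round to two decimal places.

Level annuity due; solve FV = PMT × [((1+r)^n − 1)/r] × (1+r) for PMT.
Periodic rate r = 0.112/12 per month; n is counted in months.
With n = 156: PMT = 20,000 / ([((1+r)^n − 1)/r] × (1+r)) = €56.73

€56.73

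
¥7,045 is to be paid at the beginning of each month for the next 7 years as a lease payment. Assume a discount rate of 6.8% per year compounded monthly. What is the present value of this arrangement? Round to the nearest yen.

This is an annuity due: 84 payments of ¥7,045 at the beginning of each month.
Periodic rate r = 0.068/12 per month; n is counted in months.
PV = PMT × [(1 − (1+r)^−n)/r] × (1+r) = 7,045 × [1 − (1+r)^−84] / r × (1+r) = ¥472,482

¥472,482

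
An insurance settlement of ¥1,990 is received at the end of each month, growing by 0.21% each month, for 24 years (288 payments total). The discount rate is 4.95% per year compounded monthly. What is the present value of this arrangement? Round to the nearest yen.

¥433,260

Periodic rate r = 0.0495/12 per month; n is counted in months.
Growing ordinary annuity: PV = PMT₁ × [1 − ((1+g)/(1+r))^n] / (r − g) = 1,990 × [1 − ((1+0.0021)/(1+r))^288] / (r − 0.0021) = ¥433,260.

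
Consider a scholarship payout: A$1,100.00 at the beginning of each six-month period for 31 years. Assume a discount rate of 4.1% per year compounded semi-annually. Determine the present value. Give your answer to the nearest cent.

A$39,197.26

This is an annuity due: 62 payments of A$1,100.00 at the beginning of each six-month period.
Periodic rate r = 0.041/2 per half-year; n is counted in half-years.
PV = PMT × [(1 − (1+r)^−n)/r] × (1+r) = 1,100 × [1 − (1+r)^−62] / r × (1+r) = A$39,197.26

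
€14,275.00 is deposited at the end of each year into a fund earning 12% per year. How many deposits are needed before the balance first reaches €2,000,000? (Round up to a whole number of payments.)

26 payments

Periodic rate r = 0.12 per year.
Ordinary annuity FV: 2,000,000 = 14,275 × [((1+r)^n − 1)/r].
(1+r)^n = 1 + 2,000,000 × r / 14,275, so n = ln(1 + 2,000,000·r/14,275) / ln(1+r) = 25.41.
Round up to a whole number of payments: n = 26.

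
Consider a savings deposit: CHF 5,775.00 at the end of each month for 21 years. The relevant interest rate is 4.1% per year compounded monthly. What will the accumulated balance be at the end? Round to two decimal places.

CHF 2,302,207.01

This is an ordinary annuity: 252 deposits of CHF 5,775.00 at the end of each month.
Periodic rate r = 0.041/12 per month; n is counted in months.
FV = PMT × [((1+r)^n − 1)/r] = 5,775 × [(1+r)^252 − 1] / r = CHF 2,302,207.01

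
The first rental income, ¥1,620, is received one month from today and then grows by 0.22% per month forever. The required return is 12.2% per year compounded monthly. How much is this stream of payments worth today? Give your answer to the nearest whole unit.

Periodic rate r = 0.122/12 per month.
Growing perpetuity (Gordon): PV = PMT₁ / (r − g) = 1,620 / (r − 0.0022) = ¥203,347.

¥203,347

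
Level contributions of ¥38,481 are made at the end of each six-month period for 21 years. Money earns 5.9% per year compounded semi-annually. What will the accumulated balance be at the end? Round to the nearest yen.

This is an ordinary annuity: 42 deposits of ¥38,481 at the end of each six-month period.
Periodic rate r = 0.059/2 per half-year; n is counted in half-years.
FV = PMT × [((1+r)^n − 1)/r] = 38,481 × [(1+r)^42 − 1] / r = ¥3,118,703

¥3,118,703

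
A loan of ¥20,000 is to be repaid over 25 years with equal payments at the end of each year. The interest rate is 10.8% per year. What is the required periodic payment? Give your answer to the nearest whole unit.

¥2,340

Level ordinary annuity; solve PV = PMT × [(1 − (1+r)^−n)/r] for PMT.
Periodic rate r = 0.108 per year.
With n = 25: PMT = 20,000 / ([(1 − (1+r)^−n)/r]) = ¥2,340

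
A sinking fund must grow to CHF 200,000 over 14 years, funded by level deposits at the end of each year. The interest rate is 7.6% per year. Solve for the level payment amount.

CHF 8,498.71

Level ordinary annuity; solve FV = PMT × [((1+r)^n − 1)/r] for PMT.
Periodic rate r = 0.076 per year.
With n = 14: PMT = 200,000 / ([((1+r)^n − 1)/r]) = CHF 8,498.71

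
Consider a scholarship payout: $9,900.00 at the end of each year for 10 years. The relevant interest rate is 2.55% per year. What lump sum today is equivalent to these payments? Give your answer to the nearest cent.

$86,422.00

This is an ordinary annuity: 10 payments of $9,900.00 at the end of each year.
Periodic rate r = 0.0255 per year.
PV = PMT × [(1 − (1+r)^−n)/r] = 9,900 × [1 − (1+r)^−10] / r = $86,422.00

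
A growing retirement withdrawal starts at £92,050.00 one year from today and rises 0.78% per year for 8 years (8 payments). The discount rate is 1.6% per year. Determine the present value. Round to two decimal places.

£704,656.06

Periodic rate r = 0.016 per year.
Growing ordinary annuity: PV = PMT₁ × [1 − ((1+g)/(1+r))^n] / (r − g) = 92,050 × [1 − ((1+0.0078)/(1+r))^8] / (r − 0.0078) = £704,656.06.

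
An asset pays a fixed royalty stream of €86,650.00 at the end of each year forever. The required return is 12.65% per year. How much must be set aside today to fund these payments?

Periodic rate r = 0.1265 per year.
Level perpetuity: PV = PMT / r = 86,650 / (0.1265) = €684,980.24.

€684,980.24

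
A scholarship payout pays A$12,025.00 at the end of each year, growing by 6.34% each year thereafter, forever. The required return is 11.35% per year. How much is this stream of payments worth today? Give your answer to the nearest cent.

Periodic rate r = 0.1135 per year.
Growing perpetuity (Gordon): PV = PMT₁ / (r − g) = 12,025 / (r − 0.0634) = A$240,019.96.

A$240,019.96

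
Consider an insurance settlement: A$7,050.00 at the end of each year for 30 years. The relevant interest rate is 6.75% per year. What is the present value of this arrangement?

A$89,726.44

This is an ordinary annuity: 30 payments of A$7,050.00 at the end of each year.
Periodic rate r = 0.0675 per year.
PV = PMT × [(1 − (1+r)^−n)/r] = 7,050 × [1 − (1+r)^−30] / r = A$89,726.44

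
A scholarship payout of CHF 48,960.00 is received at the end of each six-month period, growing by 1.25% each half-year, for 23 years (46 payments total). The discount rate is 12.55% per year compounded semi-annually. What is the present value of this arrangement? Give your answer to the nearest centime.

Periodic rate r = 0.1255/2 per half-year; n is counted in half-years.
Growing ordinary annuity: PV = PMT₁ × [1 − ((1+g)/(1+r))^n] / (r − g) = 48,960 × [1 − ((1+0.0125)/(1+r))^46] / (r − 0.0125) = CHF 869,363.10.

CHF 869,363.10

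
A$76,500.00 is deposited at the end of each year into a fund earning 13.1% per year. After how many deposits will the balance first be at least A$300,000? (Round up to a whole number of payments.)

4 payments

Periodic rate r = 0.131 per year.
Ordinary annuity FV: 300,000 = 76,500 × [((1+r)^n − 1)/r].
(1+r)^n = 1 + 300,000 × r / 76,500, so n = ln(1 + 300,000·r/76,500) / ln(1+r) = 3.37.
Round up to a whole number of payments: n = 4.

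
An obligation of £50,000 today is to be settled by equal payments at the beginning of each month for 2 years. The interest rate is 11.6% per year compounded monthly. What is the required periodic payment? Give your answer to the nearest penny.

Level annuity due; solve PV = PMT × [(1 − (1+r)^−n)/r] × (1+r) for PMT.
Periodic rate r = 0.116/12 per month; n is counted in months.
With n = 24: PMT = 50,000 / ([(1 − (1+r)^−n)/r] × (1+r)) = £2,321.90

£2,321.90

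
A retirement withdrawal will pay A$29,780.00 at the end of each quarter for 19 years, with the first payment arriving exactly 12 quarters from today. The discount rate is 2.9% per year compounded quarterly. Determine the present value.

A$1,602,812.86

Ordinary annuity of 76 payments, first payment at period 12.
Periodic rate r = 0.029/4 per quarter; n is counted in quarters.
The ordinary-annuity PV formula values the stream one period before the first payment (period 11); discount that back 11 periods:
PV₀ = 29,780 × [1 − (1+r)^−76] / r × (1+r)^−11 = A$1,602,812.86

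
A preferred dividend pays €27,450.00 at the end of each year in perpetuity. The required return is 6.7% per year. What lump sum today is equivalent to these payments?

Periodic rate r = 0.067 per year.
Level perpetuity: PV = PMT / r = 27,450 / (0.067) = €409,701.49.

€409,701.49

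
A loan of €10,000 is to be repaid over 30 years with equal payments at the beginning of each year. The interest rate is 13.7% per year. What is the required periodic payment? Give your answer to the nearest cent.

€1,231.08

Level annuity due; solve PV = PMT × [(1 − (1+r)^−n)/r] × (1+r) for PMT.
Periodic rate r = 0.137 per year.
With n = 30: PMT = 10,000 / ([(1 − (1+r)^−n)/r] × (1+r)) = €1,231.08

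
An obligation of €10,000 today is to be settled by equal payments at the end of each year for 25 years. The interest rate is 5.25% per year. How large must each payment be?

Level ordinary annuity; solve PV = PMT × [(1 − (1+r)^−n)/r] for PMT.
Periodic rate r = 0.0525 per year.
With n = 25: PMT = 10,000 / ([(1 − (1+r)^−n)/r]) = €727.41

€727.41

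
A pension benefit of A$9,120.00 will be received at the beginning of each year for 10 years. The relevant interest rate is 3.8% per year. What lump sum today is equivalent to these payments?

This is an annuity due: 10 payments of A$9,120.00 at the beginning of each year.
Periodic rate r = 0.038 per year.
PV = PMT × [(1 − (1+r)^−n)/r] × (1+r) = 9,120 × [1 − (1+r)^−10] / r × (1+r) = A$77,552.49

A$77,552.49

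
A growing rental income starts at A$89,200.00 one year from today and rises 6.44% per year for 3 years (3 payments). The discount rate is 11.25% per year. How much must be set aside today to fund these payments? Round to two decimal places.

A$230,289.26

Periodic rate r = 0.1125 per year.
Growing ordinary annuity: PV = PMT₁ × [1 − ((1+g)/(1+r))^n] / (r − g) = 89,200 × [1 − ((1+0.0644)/(1+r))^3] / (r − 0.0644) = A$230,289.26.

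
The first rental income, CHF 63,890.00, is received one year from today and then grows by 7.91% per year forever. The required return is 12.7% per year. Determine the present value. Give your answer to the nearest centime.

Periodic rate r = 0.127 per year.
Growing perpetuity (Gordon): PV = PMT₁ / (r − g) = 63,890 / (r − 0.0791) = CHF 1,333,820.46.

CHF 1,333,820.46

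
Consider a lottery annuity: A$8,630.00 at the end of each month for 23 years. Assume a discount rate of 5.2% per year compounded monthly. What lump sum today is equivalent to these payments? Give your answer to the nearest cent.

This is an ordinary annuity: 276 payments of A$8,630.00 at the end of each month.
Periodic rate r = 0.052/12 per month; n is counted in months.
PV = PMT × [(1 − (1+r)^−n)/r] = 8,630 × [1 − (1+r)^−276] / r = A$1,387,736.31

A$1,387,736.31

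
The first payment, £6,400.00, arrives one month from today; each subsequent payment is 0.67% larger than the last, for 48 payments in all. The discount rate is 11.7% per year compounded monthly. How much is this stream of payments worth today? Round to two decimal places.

Periodic rate r = 0.117/12 per month; n is counted in months.
Growing ordinary annuity: PV = PMT₁ × [1 − ((1+g)/(1+r))^n] / (r − g) = 6,400 × [1 − ((1+0.0067)/(1+r))^48] / (r − 0.0067) = £283,605.41.

£283,605.41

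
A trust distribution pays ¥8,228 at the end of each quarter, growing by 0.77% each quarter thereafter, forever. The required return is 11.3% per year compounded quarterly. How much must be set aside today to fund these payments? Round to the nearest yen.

Periodic rate r = 0.113/4 per quarter.
Growing perpetuity (Gordon): PV = PMT₁ / (r − g) = 8,228 / (r − 0.0077) = ¥400,389.

¥400,389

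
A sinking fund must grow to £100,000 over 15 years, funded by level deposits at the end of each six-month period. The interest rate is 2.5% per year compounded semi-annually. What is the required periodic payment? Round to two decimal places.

£2,767.85

Level ordinary annuity; solve FV = PMT × [((1+r)^n − 1)/r] for PMT.
Periodic rate r = 0.025/2 per half-year; n is counted in half-years.
With n = 30: PMT = 100,000 / ([((1+r)^n − 1)/r]) = £2,767.85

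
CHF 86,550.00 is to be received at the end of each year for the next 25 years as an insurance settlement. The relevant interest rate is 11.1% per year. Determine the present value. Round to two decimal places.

CHF 723,612.97

This is an ordinary annuity: 25 payments of CHF 86,550.00 at the end of each year.
Periodic rate r = 0.111 per year.
PV = PMT × [(1 − (1+r)^−n)/r] = 86,550 × [1 − (1+r)^−25] / r = CHF 723,612.97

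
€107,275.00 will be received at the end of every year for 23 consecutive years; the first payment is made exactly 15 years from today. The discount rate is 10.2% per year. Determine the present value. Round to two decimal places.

Ordinary annuity of 23 payments, first payment at period 15.
Periodic rate r = 0.102 per year.
The ordinary-annuity PV formula values the stream one period before the first payment (period 14); discount that back 14 periods:
PV₀ = 107,275 × [1 − (1+r)^−23] / r × (1+r)^−14 = €241,076.45

€241,076.45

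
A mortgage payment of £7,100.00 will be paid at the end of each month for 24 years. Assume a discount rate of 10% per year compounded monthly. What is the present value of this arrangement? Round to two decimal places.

£773,935.82

This is an ordinary annuity: 288 payments of £7,100.00 at the end of each month.
Periodic rate r = 0.1/12 per month; n is counted in months.
PV = PMT × [(1 − (1+r)^−n)/r] = 7,100 × [1 − (1+r)^−288] / r = £773,935.82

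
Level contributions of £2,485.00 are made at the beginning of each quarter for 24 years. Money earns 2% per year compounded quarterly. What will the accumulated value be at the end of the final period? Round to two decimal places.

£306,755.07

This is an annuity due: 96 deposits of £2,485.00 at the beginning of each quarter.
Periodic rate r = 0.02/4 per quarter; n is counted in quarters.
FV = PMT × [((1+r)^n − 1)/r] × (1+r) = 2,485 × [(1+r)^96 − 1] / r × (1+r) = £306,755.07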